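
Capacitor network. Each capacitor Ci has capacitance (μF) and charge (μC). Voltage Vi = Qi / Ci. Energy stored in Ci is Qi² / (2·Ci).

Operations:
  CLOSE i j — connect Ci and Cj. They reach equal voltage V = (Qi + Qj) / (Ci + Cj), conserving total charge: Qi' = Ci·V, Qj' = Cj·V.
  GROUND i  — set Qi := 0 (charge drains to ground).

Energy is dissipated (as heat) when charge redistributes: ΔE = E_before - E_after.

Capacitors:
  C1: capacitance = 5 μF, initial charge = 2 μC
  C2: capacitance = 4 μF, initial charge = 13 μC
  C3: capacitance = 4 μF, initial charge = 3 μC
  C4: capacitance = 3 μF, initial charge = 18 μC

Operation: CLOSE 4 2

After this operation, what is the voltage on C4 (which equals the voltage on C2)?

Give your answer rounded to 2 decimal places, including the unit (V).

Initial: C1(5μF, Q=2μC, V=0.40V), C2(4μF, Q=13μC, V=3.25V), C3(4μF, Q=3μC, V=0.75V), C4(3μF, Q=18μC, V=6.00V)
Op 1: CLOSE 4-2: Q_total=31.00, C_total=7.00, V=4.43; Q4=13.29, Q2=17.71; dissipated=6.482

Answer: 4.43 V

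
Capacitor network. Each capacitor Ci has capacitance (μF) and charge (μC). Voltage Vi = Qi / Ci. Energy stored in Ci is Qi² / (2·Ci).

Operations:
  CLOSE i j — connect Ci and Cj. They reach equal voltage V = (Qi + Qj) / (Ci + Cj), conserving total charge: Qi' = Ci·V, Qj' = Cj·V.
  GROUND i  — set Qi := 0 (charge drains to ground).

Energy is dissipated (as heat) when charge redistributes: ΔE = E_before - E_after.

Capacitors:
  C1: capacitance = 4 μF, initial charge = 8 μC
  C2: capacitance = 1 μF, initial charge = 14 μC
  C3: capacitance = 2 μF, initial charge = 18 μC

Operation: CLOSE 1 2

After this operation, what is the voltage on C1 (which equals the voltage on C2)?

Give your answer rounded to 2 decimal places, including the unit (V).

Initial: C1(4μF, Q=8μC, V=2.00V), C2(1μF, Q=14μC, V=14.00V), C3(2μF, Q=18μC, V=9.00V)
Op 1: CLOSE 1-2: Q_total=22.00, C_total=5.00, V=4.40; Q1=17.60, Q2=4.40; dissipated=57.600

Answer: 4.40 V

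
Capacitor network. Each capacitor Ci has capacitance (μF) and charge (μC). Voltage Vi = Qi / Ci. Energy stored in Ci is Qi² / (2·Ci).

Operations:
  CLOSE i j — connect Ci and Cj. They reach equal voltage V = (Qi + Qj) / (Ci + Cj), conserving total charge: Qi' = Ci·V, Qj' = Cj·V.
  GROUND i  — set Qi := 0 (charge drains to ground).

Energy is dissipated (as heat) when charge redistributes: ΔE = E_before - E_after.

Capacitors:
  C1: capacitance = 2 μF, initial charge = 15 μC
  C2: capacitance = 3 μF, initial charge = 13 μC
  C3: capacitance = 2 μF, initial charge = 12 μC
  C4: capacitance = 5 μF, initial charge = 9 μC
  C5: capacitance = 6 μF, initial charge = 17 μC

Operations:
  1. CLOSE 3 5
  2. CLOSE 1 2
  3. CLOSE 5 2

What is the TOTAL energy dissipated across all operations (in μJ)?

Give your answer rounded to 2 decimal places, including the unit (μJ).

Answer: 17.44 μJ

Derivation:
Initial: C1(2μF, Q=15μC, V=7.50V), C2(3μF, Q=13μC, V=4.33V), C3(2μF, Q=12μC, V=6.00V), C4(5μF, Q=9μC, V=1.80V), C5(6μF, Q=17μC, V=2.83V)
Op 1: CLOSE 3-5: Q_total=29.00, C_total=8.00, V=3.62; Q3=7.25, Q5=21.75; dissipated=7.521
Op 2: CLOSE 1-2: Q_total=28.00, C_total=5.00, V=5.60; Q1=11.20, Q2=16.80; dissipated=6.017
Op 3: CLOSE 5-2: Q_total=38.55, C_total=9.00, V=4.28; Q5=25.70, Q2=12.85; dissipated=3.901
Total dissipated: 17.438 μJ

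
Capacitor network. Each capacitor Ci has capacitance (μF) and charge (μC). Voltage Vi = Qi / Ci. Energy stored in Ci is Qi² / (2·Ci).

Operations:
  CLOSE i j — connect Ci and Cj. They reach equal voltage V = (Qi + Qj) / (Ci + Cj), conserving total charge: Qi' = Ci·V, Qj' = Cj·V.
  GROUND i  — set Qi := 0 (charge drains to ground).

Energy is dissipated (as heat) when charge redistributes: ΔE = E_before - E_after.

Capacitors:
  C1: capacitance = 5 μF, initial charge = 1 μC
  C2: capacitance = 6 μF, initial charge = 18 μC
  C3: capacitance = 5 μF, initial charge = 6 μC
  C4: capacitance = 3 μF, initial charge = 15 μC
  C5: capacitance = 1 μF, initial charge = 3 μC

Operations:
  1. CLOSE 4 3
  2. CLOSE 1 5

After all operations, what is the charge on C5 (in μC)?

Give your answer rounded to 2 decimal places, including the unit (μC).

Answer: 0.67 μC

Derivation:
Initial: C1(5μF, Q=1μC, V=0.20V), C2(6μF, Q=18μC, V=3.00V), C3(5μF, Q=6μC, V=1.20V), C4(3μF, Q=15μC, V=5.00V), C5(1μF, Q=3μC, V=3.00V)
Op 1: CLOSE 4-3: Q_total=21.00, C_total=8.00, V=2.62; Q4=7.88, Q3=13.12; dissipated=13.537
Op 2: CLOSE 1-5: Q_total=4.00, C_total=6.00, V=0.67; Q1=3.33, Q5=0.67; dissipated=3.267
Final charges: Q1=3.33, Q2=18.00, Q3=13.12, Q4=7.88, Q5=0.67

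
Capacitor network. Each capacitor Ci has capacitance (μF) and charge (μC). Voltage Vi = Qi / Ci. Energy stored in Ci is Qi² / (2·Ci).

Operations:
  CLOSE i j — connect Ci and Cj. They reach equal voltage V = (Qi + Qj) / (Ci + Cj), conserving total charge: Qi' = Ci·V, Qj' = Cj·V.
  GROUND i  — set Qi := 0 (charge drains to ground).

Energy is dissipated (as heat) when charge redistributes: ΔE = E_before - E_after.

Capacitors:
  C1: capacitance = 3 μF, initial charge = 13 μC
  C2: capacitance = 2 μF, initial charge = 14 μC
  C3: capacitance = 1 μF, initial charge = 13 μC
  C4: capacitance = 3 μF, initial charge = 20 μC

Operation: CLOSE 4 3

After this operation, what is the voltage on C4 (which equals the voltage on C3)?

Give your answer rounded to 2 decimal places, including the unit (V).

Answer: 8.25 V

Derivation:
Initial: C1(3μF, Q=13μC, V=4.33V), C2(2μF, Q=14μC, V=7.00V), C3(1μF, Q=13μC, V=13.00V), C4(3μF, Q=20μC, V=6.67V)
Op 1: CLOSE 4-3: Q_total=33.00, C_total=4.00, V=8.25; Q4=24.75, Q3=8.25; dissipated=15.042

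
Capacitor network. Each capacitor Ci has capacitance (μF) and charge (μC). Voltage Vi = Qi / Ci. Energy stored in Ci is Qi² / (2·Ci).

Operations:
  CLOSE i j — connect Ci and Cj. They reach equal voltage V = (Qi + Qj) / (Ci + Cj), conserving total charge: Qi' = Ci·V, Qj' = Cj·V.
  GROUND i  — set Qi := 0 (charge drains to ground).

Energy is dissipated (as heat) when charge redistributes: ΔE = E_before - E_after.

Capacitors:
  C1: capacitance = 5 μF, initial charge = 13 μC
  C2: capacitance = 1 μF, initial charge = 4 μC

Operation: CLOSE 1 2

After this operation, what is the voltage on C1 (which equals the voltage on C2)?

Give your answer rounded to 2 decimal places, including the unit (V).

Initial: C1(5μF, Q=13μC, V=2.60V), C2(1μF, Q=4μC, V=4.00V)
Op 1: CLOSE 1-2: Q_total=17.00, C_total=6.00, V=2.83; Q1=14.17, Q2=2.83; dissipated=0.817

Answer: 2.83 V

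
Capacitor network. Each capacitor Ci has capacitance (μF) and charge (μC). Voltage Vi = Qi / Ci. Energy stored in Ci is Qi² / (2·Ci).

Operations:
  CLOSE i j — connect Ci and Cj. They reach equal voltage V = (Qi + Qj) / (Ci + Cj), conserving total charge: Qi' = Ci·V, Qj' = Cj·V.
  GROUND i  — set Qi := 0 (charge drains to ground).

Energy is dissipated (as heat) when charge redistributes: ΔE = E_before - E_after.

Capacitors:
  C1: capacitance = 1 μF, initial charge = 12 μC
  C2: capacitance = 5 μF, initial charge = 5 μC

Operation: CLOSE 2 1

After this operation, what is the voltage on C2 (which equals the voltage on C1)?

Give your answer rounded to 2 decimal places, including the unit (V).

Initial: C1(1μF, Q=12μC, V=12.00V), C2(5μF, Q=5μC, V=1.00V)
Op 1: CLOSE 2-1: Q_total=17.00, C_total=6.00, V=2.83; Q2=14.17, Q1=2.83; dissipated=50.417

Answer: 2.83 V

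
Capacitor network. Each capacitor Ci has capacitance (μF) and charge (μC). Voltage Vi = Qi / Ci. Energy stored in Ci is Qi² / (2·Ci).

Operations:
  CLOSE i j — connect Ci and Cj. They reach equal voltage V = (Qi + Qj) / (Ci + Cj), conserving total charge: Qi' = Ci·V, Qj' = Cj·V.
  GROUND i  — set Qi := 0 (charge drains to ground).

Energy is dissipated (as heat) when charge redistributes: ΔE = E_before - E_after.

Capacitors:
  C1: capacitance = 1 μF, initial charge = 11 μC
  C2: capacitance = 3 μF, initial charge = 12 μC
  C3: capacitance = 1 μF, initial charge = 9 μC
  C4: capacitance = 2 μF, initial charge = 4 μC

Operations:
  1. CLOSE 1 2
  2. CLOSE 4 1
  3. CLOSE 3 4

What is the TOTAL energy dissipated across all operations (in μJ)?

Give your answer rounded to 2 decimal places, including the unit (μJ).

Answer: 34.08 μJ

Derivation:
Initial: C1(1μF, Q=11μC, V=11.00V), C2(3μF, Q=12μC, V=4.00V), C3(1μF, Q=9μC, V=9.00V), C4(2μF, Q=4μC, V=2.00V)
Op 1: CLOSE 1-2: Q_total=23.00, C_total=4.00, V=5.75; Q1=5.75, Q2=17.25; dissipated=18.375
Op 2: CLOSE 4-1: Q_total=9.75, C_total=3.00, V=3.25; Q4=6.50, Q1=3.25; dissipated=4.688
Op 3: CLOSE 3-4: Q_total=15.50, C_total=3.00, V=5.17; Q3=5.17, Q4=10.33; dissipated=11.021
Total dissipated: 34.083 μJ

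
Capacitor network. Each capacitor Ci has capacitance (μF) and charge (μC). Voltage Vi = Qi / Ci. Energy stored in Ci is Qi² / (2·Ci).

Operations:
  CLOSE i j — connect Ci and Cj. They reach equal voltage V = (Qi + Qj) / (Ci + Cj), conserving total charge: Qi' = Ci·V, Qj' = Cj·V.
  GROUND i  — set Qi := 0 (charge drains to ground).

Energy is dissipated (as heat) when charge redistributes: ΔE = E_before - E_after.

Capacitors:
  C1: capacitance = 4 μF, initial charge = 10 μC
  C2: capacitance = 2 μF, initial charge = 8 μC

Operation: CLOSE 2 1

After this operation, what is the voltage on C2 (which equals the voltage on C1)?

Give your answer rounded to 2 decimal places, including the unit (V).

Answer: 3.00 V

Derivation:
Initial: C1(4μF, Q=10μC, V=2.50V), C2(2μF, Q=8μC, V=4.00V)
Op 1: CLOSE 2-1: Q_total=18.00, C_total=6.00, V=3.00; Q2=6.00, Q1=12.00; dissipated=1.500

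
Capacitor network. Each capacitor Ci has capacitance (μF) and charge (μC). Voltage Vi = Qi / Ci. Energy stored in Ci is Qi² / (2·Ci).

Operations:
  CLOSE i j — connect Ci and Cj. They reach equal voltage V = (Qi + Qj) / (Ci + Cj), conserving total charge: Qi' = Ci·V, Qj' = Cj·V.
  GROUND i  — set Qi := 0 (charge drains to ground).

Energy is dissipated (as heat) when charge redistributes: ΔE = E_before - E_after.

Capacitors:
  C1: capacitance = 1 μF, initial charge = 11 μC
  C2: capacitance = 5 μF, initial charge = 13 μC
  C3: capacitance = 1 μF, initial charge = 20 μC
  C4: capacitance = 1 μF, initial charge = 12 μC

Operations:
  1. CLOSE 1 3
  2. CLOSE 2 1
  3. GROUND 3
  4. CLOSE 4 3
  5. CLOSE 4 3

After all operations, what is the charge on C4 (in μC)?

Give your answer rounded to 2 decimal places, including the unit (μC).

Initial: C1(1μF, Q=11μC, V=11.00V), C2(5μF, Q=13μC, V=2.60V), C3(1μF, Q=20μC, V=20.00V), C4(1μF, Q=12μC, V=12.00V)
Op 1: CLOSE 1-3: Q_total=31.00, C_total=2.00, V=15.50; Q1=15.50, Q3=15.50; dissipated=20.250
Op 2: CLOSE 2-1: Q_total=28.50, C_total=6.00, V=4.75; Q2=23.75, Q1=4.75; dissipated=69.338
Op 3: GROUND 3: Q3=0; energy lost=120.125
Op 4: CLOSE 4-3: Q_total=12.00, C_total=2.00, V=6.00; Q4=6.00, Q3=6.00; dissipated=36.000
Op 5: CLOSE 4-3: Q_total=12.00, C_total=2.00, V=6.00; Q4=6.00, Q3=6.00; dissipated=0.000
Final charges: Q1=4.75, Q2=23.75, Q3=6.00, Q4=6.00

Answer: 6.00 μC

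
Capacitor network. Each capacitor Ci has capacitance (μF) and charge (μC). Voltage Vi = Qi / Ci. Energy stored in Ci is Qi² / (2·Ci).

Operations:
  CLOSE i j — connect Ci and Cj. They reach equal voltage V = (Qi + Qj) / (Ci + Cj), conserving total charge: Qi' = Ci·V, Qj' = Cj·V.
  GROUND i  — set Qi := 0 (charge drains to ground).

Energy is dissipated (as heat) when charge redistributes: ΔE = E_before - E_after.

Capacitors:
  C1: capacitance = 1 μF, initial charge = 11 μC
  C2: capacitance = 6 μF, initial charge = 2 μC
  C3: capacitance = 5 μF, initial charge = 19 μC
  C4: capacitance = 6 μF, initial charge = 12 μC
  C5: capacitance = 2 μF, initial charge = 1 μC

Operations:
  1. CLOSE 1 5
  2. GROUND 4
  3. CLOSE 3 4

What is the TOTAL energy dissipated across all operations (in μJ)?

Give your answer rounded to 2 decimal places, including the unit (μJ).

Initial: C1(1μF, Q=11μC, V=11.00V), C2(6μF, Q=2μC, V=0.33V), C3(5μF, Q=19μC, V=3.80V), C4(6μF, Q=12μC, V=2.00V), C5(2μF, Q=1μC, V=0.50V)
Op 1: CLOSE 1-5: Q_total=12.00, C_total=3.00, V=4.00; Q1=4.00, Q5=8.00; dissipated=36.750
Op 2: GROUND 4: Q4=0; energy lost=12.000
Op 3: CLOSE 3-4: Q_total=19.00, C_total=11.00, V=1.73; Q3=8.64, Q4=10.36; dissipated=19.691
Total dissipated: 68.441 μJ

Answer: 68.44 μJ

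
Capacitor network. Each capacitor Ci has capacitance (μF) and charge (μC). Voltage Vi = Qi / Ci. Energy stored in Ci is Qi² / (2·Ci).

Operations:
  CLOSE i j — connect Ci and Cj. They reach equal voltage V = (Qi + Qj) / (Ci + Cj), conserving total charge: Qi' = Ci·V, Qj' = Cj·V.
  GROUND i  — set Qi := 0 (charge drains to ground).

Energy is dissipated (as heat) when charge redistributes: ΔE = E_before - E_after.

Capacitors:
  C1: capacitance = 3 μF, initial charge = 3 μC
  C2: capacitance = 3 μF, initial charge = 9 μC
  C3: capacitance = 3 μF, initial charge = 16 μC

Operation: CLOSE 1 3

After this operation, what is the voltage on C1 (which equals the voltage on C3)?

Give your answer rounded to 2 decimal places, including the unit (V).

Answer: 3.17 V

Derivation:
Initial: C1(3μF, Q=3μC, V=1.00V), C2(3μF, Q=9μC, V=3.00V), C3(3μF, Q=16μC, V=5.33V)
Op 1: CLOSE 1-3: Q_total=19.00, C_total=6.00, V=3.17; Q1=9.50, Q3=9.50; dissipated=14.083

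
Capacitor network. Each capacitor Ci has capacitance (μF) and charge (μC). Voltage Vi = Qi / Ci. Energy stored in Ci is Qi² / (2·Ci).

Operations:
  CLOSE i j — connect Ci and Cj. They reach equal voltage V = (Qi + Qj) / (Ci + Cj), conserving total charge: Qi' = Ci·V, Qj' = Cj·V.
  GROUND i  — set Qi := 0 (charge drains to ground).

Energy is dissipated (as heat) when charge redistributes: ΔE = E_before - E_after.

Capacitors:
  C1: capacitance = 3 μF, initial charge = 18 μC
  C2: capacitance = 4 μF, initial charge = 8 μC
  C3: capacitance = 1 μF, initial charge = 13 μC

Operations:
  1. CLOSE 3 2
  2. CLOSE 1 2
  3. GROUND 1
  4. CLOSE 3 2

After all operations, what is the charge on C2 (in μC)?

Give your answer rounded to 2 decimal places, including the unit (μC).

Initial: C1(3μF, Q=18μC, V=6.00V), C2(4μF, Q=8μC, V=2.00V), C3(1μF, Q=13μC, V=13.00V)
Op 1: CLOSE 3-2: Q_total=21.00, C_total=5.00, V=4.20; Q3=4.20, Q2=16.80; dissipated=48.400
Op 2: CLOSE 1-2: Q_total=34.80, C_total=7.00, V=4.97; Q1=14.91, Q2=19.89; dissipated=2.777
Op 3: GROUND 1: Q1=0; energy lost=37.073
Op 4: CLOSE 3-2: Q_total=24.09, C_total=5.00, V=4.82; Q3=4.82, Q2=19.27; dissipated=0.238
Final charges: Q1=0.00, Q2=19.27, Q3=4.82

Answer: 19.27 μC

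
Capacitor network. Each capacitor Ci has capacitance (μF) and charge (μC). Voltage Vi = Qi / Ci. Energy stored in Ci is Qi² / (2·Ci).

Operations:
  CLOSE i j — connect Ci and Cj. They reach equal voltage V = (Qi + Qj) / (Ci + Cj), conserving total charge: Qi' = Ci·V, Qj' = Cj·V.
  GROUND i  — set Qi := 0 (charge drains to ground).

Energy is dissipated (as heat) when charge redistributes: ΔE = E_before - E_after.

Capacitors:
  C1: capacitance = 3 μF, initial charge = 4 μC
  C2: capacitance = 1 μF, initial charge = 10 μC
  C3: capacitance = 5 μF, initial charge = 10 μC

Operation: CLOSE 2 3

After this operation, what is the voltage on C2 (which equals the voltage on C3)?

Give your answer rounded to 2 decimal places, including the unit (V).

Initial: C1(3μF, Q=4μC, V=1.33V), C2(1μF, Q=10μC, V=10.00V), C3(5μF, Q=10μC, V=2.00V)
Op 1: CLOSE 2-3: Q_total=20.00, C_total=6.00, V=3.33; Q2=3.33, Q3=16.67; dissipated=26.667

Answer: 3.33 V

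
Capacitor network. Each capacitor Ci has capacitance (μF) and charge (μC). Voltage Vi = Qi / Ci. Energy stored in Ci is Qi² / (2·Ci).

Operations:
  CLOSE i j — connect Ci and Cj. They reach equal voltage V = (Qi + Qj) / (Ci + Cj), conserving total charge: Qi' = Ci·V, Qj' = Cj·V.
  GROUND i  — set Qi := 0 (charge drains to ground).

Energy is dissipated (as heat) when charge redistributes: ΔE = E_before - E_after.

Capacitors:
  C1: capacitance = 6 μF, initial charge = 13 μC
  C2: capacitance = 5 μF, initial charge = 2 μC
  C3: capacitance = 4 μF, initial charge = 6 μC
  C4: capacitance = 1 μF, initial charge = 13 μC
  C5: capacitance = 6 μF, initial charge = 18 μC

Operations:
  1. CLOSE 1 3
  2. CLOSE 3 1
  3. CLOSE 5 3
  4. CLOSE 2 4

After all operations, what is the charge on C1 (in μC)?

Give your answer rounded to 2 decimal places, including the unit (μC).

Initial: C1(6μF, Q=13μC, V=2.17V), C2(5μF, Q=2μC, V=0.40V), C3(4μF, Q=6μC, V=1.50V), C4(1μF, Q=13μC, V=13.00V), C5(6μF, Q=18μC, V=3.00V)
Op 1: CLOSE 1-3: Q_total=19.00, C_total=10.00, V=1.90; Q1=11.40, Q3=7.60; dissipated=0.533
Op 2: CLOSE 3-1: Q_total=19.00, C_total=10.00, V=1.90; Q3=7.60, Q1=11.40; dissipated=0.000
Op 3: CLOSE 5-3: Q_total=25.60, C_total=10.00, V=2.56; Q5=15.36, Q3=10.24; dissipated=1.452
Op 4: CLOSE 2-4: Q_total=15.00, C_total=6.00, V=2.50; Q2=12.50, Q4=2.50; dissipated=66.150
Final charges: Q1=11.40, Q2=12.50, Q3=10.24, Q4=2.50, Q5=15.36

Answer: 11.40 μC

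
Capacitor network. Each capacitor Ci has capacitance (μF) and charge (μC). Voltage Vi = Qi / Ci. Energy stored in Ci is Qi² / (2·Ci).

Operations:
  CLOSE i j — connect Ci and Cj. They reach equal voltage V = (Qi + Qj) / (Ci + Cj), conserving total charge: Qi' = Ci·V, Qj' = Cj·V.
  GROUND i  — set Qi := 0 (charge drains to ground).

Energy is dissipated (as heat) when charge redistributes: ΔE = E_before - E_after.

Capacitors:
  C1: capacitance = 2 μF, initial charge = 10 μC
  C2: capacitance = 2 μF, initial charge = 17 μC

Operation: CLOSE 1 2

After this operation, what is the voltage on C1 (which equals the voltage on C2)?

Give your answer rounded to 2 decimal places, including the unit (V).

Initial: C1(2μF, Q=10μC, V=5.00V), C2(2μF, Q=17μC, V=8.50V)
Op 1: CLOSE 1-2: Q_total=27.00, C_total=4.00, V=6.75; Q1=13.50, Q2=13.50; dissipated=6.125

Answer: 6.75 V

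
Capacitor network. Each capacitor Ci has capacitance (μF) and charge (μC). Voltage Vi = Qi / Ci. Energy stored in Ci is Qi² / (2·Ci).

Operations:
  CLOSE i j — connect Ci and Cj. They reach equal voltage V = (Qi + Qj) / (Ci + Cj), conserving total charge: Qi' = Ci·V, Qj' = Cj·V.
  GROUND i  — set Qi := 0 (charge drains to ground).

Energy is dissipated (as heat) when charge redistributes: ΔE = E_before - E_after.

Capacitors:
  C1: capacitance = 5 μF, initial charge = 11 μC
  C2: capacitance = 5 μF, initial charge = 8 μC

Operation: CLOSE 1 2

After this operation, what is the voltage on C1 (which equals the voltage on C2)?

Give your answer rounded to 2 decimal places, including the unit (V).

Answer: 1.90 V

Derivation:
Initial: C1(5μF, Q=11μC, V=2.20V), C2(5μF, Q=8μC, V=1.60V)
Op 1: CLOSE 1-2: Q_total=19.00, C_total=10.00, V=1.90; Q1=9.50, Q2=9.50; dissipated=0.450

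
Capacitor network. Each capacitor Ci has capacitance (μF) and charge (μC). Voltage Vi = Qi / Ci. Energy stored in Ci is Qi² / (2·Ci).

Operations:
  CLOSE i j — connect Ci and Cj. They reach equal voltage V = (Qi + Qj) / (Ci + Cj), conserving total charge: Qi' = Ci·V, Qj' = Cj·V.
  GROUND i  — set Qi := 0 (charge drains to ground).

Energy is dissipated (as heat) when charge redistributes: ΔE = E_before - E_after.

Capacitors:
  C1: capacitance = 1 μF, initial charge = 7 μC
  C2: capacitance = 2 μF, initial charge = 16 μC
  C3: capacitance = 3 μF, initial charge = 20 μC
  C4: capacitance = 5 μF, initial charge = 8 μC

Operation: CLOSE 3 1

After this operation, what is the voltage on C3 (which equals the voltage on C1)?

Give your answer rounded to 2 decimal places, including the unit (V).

Initial: C1(1μF, Q=7μC, V=7.00V), C2(2μF, Q=16μC, V=8.00V), C3(3μF, Q=20μC, V=6.67V), C4(5μF, Q=8μC, V=1.60V)
Op 1: CLOSE 3-1: Q_total=27.00, C_total=4.00, V=6.75; Q3=20.25, Q1=6.75; dissipated=0.042

Answer: 6.75 V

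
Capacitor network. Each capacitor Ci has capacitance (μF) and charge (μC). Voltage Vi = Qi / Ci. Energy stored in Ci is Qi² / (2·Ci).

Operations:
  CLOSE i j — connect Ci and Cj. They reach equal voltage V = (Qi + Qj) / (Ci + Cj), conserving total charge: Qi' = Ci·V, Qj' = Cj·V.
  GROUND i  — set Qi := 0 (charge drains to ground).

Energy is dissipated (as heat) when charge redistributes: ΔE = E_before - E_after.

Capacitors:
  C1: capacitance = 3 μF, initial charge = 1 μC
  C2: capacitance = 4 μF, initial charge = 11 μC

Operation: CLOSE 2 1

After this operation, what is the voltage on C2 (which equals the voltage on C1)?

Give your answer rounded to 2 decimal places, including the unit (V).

Answer: 1.71 V

Derivation:
Initial: C1(3μF, Q=1μC, V=0.33V), C2(4μF, Q=11μC, V=2.75V)
Op 1: CLOSE 2-1: Q_total=12.00, C_total=7.00, V=1.71; Q2=6.86, Q1=5.14; dissipated=5.006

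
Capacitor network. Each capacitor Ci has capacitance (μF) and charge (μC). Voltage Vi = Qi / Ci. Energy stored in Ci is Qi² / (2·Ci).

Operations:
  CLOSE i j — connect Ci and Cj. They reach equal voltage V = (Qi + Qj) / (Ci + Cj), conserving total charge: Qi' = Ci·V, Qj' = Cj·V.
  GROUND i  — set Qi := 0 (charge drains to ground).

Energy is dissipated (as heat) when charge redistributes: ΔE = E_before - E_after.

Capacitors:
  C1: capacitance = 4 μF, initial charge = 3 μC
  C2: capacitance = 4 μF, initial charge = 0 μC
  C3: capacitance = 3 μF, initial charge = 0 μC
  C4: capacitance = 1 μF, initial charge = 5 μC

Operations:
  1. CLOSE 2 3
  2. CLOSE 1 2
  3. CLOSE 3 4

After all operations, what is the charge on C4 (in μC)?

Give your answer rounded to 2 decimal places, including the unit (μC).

Answer: 1.25 μC

Derivation:
Initial: C1(4μF, Q=3μC, V=0.75V), C2(4μF, Q=0μC, V=0.00V), C3(3μF, Q=0μC, V=0.00V), C4(1μF, Q=5μC, V=5.00V)
Op 1: CLOSE 2-3: Q_total=0.00, C_total=7.00, V=0.00; Q2=0.00, Q3=0.00; dissipated=0.000
Op 2: CLOSE 1-2: Q_total=3.00, C_total=8.00, V=0.38; Q1=1.50, Q2=1.50; dissipated=0.562
Op 3: CLOSE 3-4: Q_total=5.00, C_total=4.00, V=1.25; Q3=3.75, Q4=1.25; dissipated=9.375
Final charges: Q1=1.50, Q2=1.50, Q3=3.75, Q4=1.25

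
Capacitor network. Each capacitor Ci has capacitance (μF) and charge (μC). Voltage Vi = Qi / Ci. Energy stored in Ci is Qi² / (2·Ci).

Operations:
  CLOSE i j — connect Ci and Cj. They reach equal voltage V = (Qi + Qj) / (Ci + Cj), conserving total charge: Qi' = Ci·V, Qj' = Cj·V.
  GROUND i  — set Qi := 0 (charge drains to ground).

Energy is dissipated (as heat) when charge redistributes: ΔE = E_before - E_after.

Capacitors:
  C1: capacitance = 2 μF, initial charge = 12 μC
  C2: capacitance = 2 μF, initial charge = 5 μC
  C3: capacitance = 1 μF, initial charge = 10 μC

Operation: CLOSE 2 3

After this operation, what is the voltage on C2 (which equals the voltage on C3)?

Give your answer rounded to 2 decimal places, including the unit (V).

Initial: C1(2μF, Q=12μC, V=6.00V), C2(2μF, Q=5μC, V=2.50V), C3(1μF, Q=10μC, V=10.00V)
Op 1: CLOSE 2-3: Q_total=15.00, C_total=3.00, V=5.00; Q2=10.00, Q3=5.00; dissipated=18.750

Answer: 5.00 V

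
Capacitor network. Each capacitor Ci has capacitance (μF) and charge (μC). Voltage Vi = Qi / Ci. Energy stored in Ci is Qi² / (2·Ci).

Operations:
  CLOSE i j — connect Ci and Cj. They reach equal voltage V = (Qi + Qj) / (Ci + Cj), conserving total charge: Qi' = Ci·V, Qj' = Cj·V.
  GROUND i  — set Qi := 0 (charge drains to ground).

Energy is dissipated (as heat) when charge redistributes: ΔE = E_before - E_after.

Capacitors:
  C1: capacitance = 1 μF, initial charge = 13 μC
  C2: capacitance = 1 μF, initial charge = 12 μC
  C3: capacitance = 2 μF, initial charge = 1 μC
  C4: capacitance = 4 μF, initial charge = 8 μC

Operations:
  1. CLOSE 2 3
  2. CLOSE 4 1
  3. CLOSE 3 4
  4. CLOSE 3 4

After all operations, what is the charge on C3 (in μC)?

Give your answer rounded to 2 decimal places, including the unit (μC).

Answer: 8.49 μC

Derivation:
Initial: C1(1μF, Q=13μC, V=13.00V), C2(1μF, Q=12μC, V=12.00V), C3(2μF, Q=1μC, V=0.50V), C4(4μF, Q=8μC, V=2.00V)
Op 1: CLOSE 2-3: Q_total=13.00, C_total=3.00, V=4.33; Q2=4.33, Q3=8.67; dissipated=44.083
Op 2: CLOSE 4-1: Q_total=21.00, C_total=5.00, V=4.20; Q4=16.80, Q1=4.20; dissipated=48.400
Op 3: CLOSE 3-4: Q_total=25.47, C_total=6.00, V=4.24; Q3=8.49, Q4=16.98; dissipated=0.012
Op 4: CLOSE 3-4: Q_total=25.47, C_total=6.00, V=4.24; Q3=8.49, Q4=16.98; dissipated=0.000
Final charges: Q1=4.20, Q2=4.33, Q3=8.49, Q4=16.98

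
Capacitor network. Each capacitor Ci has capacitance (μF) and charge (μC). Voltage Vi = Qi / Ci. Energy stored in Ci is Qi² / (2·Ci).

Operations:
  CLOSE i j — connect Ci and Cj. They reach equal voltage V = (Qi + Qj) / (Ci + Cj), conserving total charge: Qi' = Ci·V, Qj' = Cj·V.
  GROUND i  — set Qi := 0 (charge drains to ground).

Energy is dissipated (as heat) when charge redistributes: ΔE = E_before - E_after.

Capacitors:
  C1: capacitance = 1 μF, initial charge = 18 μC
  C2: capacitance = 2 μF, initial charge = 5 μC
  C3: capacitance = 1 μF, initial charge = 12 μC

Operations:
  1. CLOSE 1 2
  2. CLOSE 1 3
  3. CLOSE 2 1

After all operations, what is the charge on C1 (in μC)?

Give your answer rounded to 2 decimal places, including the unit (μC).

Answer: 8.39 μC

Derivation:
Initial: C1(1μF, Q=18μC, V=18.00V), C2(2μF, Q=5μC, V=2.50V), C3(1μF, Q=12μC, V=12.00V)
Op 1: CLOSE 1-2: Q_total=23.00, C_total=3.00, V=7.67; Q1=7.67, Q2=15.33; dissipated=80.083
Op 2: CLOSE 1-3: Q_total=19.67, C_total=2.00, V=9.83; Q1=9.83, Q3=9.83; dissipated=4.694
Op 3: CLOSE 2-1: Q_total=25.17, C_total=3.00, V=8.39; Q2=16.78, Q1=8.39; dissipated=1.565
Final charges: Q1=8.39, Q2=16.78, Q3=9.83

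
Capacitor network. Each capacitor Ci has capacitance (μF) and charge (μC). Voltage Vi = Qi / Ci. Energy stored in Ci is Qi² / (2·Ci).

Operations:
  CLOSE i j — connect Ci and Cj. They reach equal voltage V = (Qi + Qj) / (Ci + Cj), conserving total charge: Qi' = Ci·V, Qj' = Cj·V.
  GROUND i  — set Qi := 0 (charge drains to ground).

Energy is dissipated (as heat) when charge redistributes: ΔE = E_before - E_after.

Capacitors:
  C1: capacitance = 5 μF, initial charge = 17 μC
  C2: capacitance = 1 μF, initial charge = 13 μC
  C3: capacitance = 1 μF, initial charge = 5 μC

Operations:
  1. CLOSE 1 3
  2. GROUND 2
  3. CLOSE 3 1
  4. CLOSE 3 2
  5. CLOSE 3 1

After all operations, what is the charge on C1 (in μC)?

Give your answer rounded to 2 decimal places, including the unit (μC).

Initial: C1(5μF, Q=17μC, V=3.40V), C2(1μF, Q=13μC, V=13.00V), C3(1μF, Q=5μC, V=5.00V)
Op 1: CLOSE 1-3: Q_total=22.00, C_total=6.00, V=3.67; Q1=18.33, Q3=3.67; dissipated=1.067
Op 2: GROUND 2: Q2=0; energy lost=84.500
Op 3: CLOSE 3-1: Q_total=22.00, C_total=6.00, V=3.67; Q3=3.67, Q1=18.33; dissipated=0.000
Op 4: CLOSE 3-2: Q_total=3.67, C_total=2.00, V=1.83; Q3=1.83, Q2=1.83; dissipated=3.361
Op 5: CLOSE 3-1: Q_total=20.17, C_total=6.00, V=3.36; Q3=3.36, Q1=16.81; dissipated=1.400
Final charges: Q1=16.81, Q2=1.83, Q3=3.36

Answer: 16.81 μC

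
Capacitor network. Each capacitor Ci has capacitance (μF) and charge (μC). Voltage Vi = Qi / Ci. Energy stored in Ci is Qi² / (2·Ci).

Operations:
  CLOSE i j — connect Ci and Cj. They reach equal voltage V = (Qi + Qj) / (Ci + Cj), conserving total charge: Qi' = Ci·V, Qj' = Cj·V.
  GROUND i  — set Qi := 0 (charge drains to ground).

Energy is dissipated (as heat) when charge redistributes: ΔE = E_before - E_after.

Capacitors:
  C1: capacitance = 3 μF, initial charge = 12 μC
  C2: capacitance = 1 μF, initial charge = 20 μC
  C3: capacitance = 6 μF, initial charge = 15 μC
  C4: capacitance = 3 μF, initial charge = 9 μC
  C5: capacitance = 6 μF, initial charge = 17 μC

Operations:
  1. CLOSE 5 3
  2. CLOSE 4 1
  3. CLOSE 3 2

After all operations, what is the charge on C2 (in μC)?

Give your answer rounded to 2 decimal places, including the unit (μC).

Initial: C1(3μF, Q=12μC, V=4.00V), C2(1μF, Q=20μC, V=20.00V), C3(6μF, Q=15μC, V=2.50V), C4(3μF, Q=9μC, V=3.00V), C5(6μF, Q=17μC, V=2.83V)
Op 1: CLOSE 5-3: Q_total=32.00, C_total=12.00, V=2.67; Q5=16.00, Q3=16.00; dissipated=0.167
Op 2: CLOSE 4-1: Q_total=21.00, C_total=6.00, V=3.50; Q4=10.50, Q1=10.50; dissipated=0.750
Op 3: CLOSE 3-2: Q_total=36.00, C_total=7.00, V=5.14; Q3=30.86, Q2=5.14; dissipated=128.762
Final charges: Q1=10.50, Q2=5.14, Q3=30.86, Q4=10.50, Q5=16.00

Answer: 5.14 μC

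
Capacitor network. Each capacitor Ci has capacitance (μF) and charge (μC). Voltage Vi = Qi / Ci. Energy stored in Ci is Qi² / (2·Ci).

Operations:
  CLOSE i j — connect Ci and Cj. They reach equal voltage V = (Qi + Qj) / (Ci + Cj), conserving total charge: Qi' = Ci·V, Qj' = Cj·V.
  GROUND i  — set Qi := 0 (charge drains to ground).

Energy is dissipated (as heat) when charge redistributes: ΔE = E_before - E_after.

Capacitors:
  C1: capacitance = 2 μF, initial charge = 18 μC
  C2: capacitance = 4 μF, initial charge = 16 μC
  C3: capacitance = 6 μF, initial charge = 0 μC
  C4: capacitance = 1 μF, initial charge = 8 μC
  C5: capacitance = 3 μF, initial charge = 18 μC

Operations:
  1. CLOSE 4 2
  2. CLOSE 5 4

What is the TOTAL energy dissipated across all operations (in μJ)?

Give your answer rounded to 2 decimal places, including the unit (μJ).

Answer: 6.94 μJ

Derivation:
Initial: C1(2μF, Q=18μC, V=9.00V), C2(4μF, Q=16μC, V=4.00V), C3(6μF, Q=0μC, V=0.00V), C4(1μF, Q=8μC, V=8.00V), C5(3μF, Q=18μC, V=6.00V)
Op 1: CLOSE 4-2: Q_total=24.00, C_total=5.00, V=4.80; Q4=4.80, Q2=19.20; dissipated=6.400
Op 2: CLOSE 5-4: Q_total=22.80, C_total=4.00, V=5.70; Q5=17.10, Q4=5.70; dissipated=0.540
Total dissipated: 6.940 μJ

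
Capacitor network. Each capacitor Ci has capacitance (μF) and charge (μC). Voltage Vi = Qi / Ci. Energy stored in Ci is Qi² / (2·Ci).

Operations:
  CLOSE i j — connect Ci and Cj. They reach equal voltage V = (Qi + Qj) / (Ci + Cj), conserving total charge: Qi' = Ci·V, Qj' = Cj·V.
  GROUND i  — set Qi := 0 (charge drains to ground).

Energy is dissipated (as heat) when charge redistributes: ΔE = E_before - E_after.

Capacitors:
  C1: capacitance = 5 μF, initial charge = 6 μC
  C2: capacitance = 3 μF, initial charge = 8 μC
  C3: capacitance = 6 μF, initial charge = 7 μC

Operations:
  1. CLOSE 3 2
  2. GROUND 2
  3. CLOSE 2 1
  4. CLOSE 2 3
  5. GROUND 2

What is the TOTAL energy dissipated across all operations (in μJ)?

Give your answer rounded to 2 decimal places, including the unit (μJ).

Answer: 11.39 μJ

Derivation:
Initial: C1(5μF, Q=6μC, V=1.20V), C2(3μF, Q=8μC, V=2.67V), C3(6μF, Q=7μC, V=1.17V)
Op 1: CLOSE 3-2: Q_total=15.00, C_total=9.00, V=1.67; Q3=10.00, Q2=5.00; dissipated=2.250
Op 2: GROUND 2: Q2=0; energy lost=4.167
Op 3: CLOSE 2-1: Q_total=6.00, C_total=8.00, V=0.75; Q2=2.25, Q1=3.75; dissipated=1.350
Op 4: CLOSE 2-3: Q_total=12.25, C_total=9.00, V=1.36; Q2=4.08, Q3=8.17; dissipated=0.840
Op 5: GROUND 2: Q2=0; energy lost=2.779
Total dissipated: 11.386 μJ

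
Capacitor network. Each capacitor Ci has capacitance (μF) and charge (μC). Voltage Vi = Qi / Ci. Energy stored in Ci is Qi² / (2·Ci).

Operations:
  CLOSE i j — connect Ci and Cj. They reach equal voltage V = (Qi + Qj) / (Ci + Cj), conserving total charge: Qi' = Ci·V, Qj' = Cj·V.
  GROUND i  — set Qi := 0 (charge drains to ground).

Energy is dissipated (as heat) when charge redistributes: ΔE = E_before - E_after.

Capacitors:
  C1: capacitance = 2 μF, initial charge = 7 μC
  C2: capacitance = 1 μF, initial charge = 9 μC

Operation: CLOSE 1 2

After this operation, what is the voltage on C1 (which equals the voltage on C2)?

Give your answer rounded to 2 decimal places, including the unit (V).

Initial: C1(2μF, Q=7μC, V=3.50V), C2(1μF, Q=9μC, V=9.00V)
Op 1: CLOSE 1-2: Q_total=16.00, C_total=3.00, V=5.33; Q1=10.67, Q2=5.33; dissipated=10.083

Answer: 5.33 V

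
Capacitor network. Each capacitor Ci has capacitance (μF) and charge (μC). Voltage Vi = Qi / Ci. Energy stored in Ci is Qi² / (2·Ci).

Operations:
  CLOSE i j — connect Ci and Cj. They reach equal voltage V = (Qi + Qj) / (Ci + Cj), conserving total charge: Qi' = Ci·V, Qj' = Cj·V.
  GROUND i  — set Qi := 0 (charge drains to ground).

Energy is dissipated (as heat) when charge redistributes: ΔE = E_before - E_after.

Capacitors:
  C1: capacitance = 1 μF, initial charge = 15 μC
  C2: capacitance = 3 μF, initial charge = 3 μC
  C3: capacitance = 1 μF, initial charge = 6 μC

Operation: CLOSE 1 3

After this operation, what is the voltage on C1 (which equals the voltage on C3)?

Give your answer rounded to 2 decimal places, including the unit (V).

Answer: 10.50 V

Derivation:
Initial: C1(1μF, Q=15μC, V=15.00V), C2(3μF, Q=3μC, V=1.00V), C3(1μF, Q=6μC, V=6.00V)
Op 1: CLOSE 1-3: Q_total=21.00, C_total=2.00, V=10.50; Q1=10.50, Q3=10.50; dissipated=20.250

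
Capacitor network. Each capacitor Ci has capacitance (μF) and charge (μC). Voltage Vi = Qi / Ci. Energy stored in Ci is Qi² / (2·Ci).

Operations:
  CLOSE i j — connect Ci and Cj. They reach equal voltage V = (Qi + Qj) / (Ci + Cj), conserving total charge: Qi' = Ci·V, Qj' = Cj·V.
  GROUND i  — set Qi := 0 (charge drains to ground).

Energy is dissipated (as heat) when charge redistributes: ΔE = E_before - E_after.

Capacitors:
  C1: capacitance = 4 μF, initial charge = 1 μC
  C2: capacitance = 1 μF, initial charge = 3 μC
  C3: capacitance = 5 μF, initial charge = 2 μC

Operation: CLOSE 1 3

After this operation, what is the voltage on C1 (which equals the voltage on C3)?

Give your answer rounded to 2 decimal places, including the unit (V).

Answer: 0.33 V

Derivation:
Initial: C1(4μF, Q=1μC, V=0.25V), C2(1μF, Q=3μC, V=3.00V), C3(5μF, Q=2μC, V=0.40V)
Op 1: CLOSE 1-3: Q_total=3.00, C_total=9.00, V=0.33; Q1=1.33, Q3=1.67; dissipated=0.025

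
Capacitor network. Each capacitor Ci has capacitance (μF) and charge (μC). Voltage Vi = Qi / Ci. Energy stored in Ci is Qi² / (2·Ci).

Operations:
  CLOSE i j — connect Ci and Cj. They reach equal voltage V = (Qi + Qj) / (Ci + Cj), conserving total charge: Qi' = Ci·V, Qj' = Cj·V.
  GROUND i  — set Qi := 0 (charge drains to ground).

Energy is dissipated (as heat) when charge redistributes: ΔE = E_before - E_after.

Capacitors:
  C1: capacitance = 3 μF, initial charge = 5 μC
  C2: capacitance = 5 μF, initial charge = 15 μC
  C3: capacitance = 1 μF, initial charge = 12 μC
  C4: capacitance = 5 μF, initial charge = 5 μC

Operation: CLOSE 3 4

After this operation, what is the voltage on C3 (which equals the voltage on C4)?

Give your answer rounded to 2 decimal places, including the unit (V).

Answer: 2.83 V

Derivation:
Initial: C1(3μF, Q=5μC, V=1.67V), C2(5μF, Q=15μC, V=3.00V), C3(1μF, Q=12μC, V=12.00V), C4(5μF, Q=5μC, V=1.00V)
Op 1: CLOSE 3-4: Q_total=17.00, C_total=6.00, V=2.83; Q3=2.83, Q4=14.17; dissipated=50.417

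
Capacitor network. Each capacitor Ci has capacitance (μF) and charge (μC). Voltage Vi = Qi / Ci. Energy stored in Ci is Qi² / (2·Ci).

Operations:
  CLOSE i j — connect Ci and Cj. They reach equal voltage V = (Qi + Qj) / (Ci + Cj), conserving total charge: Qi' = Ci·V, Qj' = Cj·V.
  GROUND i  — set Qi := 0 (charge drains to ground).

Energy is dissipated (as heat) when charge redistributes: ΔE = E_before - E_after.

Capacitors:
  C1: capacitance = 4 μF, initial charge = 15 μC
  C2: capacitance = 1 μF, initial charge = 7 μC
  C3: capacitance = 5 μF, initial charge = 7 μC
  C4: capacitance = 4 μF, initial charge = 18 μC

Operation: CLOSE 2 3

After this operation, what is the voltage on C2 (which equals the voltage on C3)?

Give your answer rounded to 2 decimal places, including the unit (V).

Initial: C1(4μF, Q=15μC, V=3.75V), C2(1μF, Q=7μC, V=7.00V), C3(5μF, Q=7μC, V=1.40V), C4(4μF, Q=18μC, V=4.50V)
Op 1: CLOSE 2-3: Q_total=14.00, C_total=6.00, V=2.33; Q2=2.33, Q3=11.67; dissipated=13.067

Answer: 2.33 V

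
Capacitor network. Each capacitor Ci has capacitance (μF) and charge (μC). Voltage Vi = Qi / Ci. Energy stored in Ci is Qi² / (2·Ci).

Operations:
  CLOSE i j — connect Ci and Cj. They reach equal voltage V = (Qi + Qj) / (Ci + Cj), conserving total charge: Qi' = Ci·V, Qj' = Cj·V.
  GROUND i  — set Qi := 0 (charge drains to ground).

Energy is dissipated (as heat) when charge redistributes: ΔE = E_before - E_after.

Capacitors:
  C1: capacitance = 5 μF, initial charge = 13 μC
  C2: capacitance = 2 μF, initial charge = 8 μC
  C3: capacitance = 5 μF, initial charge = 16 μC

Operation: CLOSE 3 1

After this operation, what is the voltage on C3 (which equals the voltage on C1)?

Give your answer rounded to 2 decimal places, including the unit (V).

Initial: C1(5μF, Q=13μC, V=2.60V), C2(2μF, Q=8μC, V=4.00V), C3(5μF, Q=16μC, V=3.20V)
Op 1: CLOSE 3-1: Q_total=29.00, C_total=10.00, V=2.90; Q3=14.50, Q1=14.50; dissipated=0.450

Answer: 2.90 V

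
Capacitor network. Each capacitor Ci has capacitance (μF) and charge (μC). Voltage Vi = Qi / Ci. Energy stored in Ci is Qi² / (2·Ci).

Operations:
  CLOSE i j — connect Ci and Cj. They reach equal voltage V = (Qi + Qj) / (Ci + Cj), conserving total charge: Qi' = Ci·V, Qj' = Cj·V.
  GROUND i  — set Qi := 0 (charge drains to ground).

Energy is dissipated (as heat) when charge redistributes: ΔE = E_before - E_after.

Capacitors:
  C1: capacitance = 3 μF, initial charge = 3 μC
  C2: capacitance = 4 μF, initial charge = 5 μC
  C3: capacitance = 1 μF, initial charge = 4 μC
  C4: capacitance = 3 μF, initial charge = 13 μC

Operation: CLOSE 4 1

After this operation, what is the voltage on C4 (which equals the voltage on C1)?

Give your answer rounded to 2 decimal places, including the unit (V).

Answer: 2.67 V

Derivation:
Initial: C1(3μF, Q=3μC, V=1.00V), C2(4μF, Q=5μC, V=1.25V), C3(1μF, Q=4μC, V=4.00V), C4(3μF, Q=13μC, V=4.33V)
Op 1: CLOSE 4-1: Q_total=16.00, C_total=6.00, V=2.67; Q4=8.00, Q1=8.00; dissipated=8.333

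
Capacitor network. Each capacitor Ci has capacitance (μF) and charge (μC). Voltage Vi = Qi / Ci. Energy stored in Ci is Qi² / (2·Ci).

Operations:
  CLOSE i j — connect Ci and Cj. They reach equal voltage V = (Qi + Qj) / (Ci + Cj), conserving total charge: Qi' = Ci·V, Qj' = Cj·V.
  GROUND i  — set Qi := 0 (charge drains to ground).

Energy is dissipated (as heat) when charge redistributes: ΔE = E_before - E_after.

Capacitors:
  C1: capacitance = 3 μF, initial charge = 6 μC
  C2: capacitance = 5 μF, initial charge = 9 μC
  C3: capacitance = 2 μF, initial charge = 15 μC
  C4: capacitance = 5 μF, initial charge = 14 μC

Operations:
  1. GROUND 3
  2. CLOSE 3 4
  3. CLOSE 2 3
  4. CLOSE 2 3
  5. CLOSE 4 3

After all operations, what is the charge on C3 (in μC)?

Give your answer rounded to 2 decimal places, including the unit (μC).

Answer: 3.92 μC

Derivation:
Initial: C1(3μF, Q=6μC, V=2.00V), C2(5μF, Q=9μC, V=1.80V), C3(2μF, Q=15μC, V=7.50V), C4(5μF, Q=14μC, V=2.80V)
Op 1: GROUND 3: Q3=0; energy lost=56.250
Op 2: CLOSE 3-4: Q_total=14.00, C_total=7.00, V=2.00; Q3=4.00, Q4=10.00; dissipated=5.600
Op 3: CLOSE 2-3: Q_total=13.00, C_total=7.00, V=1.86; Q2=9.29, Q3=3.71; dissipated=0.029
Op 4: CLOSE 2-3: Q_total=13.00, C_total=7.00, V=1.86; Q2=9.29, Q3=3.71; dissipated=0.000
Op 5: CLOSE 4-3: Q_total=13.71, C_total=7.00, V=1.96; Q4=9.80, Q3=3.92; dissipated=0.015
Final charges: Q1=6.00, Q2=9.29, Q3=3.92, Q4=9.80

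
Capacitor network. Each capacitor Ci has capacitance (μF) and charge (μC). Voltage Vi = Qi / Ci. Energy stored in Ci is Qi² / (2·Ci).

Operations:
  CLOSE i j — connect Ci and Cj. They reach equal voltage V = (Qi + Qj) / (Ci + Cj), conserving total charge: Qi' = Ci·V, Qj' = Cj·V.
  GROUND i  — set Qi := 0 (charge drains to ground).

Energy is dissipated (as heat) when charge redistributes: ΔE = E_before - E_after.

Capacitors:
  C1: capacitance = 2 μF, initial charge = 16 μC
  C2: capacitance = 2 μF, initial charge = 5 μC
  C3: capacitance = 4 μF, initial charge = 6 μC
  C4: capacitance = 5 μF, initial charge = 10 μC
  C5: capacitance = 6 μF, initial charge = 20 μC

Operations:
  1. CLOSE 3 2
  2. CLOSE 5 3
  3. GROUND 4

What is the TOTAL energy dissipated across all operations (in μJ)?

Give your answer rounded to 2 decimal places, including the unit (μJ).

Answer: 13.37 μJ

Derivation:
Initial: C1(2μF, Q=16μC, V=8.00V), C2(2μF, Q=5μC, V=2.50V), C3(4μF, Q=6μC, V=1.50V), C4(5μF, Q=10μC, V=2.00V), C5(6μF, Q=20μC, V=3.33V)
Op 1: CLOSE 3-2: Q_total=11.00, C_total=6.00, V=1.83; Q3=7.33, Q2=3.67; dissipated=0.667
Op 2: CLOSE 5-3: Q_total=27.33, C_total=10.00, V=2.73; Q5=16.40, Q3=10.93; dissipated=2.700
Op 3: GROUND 4: Q4=0; energy lost=10.000
Total dissipated: 13.367 μJ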